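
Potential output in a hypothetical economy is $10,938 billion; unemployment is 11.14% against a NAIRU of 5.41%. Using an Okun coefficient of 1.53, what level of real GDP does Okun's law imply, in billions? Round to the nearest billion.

$9,979 billion

Unemployment gap = 11.14 - 5.41 = 5.73 points, so the output gap is -1.53 × 5.73 = -8.7669%.
Actual GDP = 10938 × (1 - 8.7669/100) = 10938 × 0.912331 ≈ 9979 billion.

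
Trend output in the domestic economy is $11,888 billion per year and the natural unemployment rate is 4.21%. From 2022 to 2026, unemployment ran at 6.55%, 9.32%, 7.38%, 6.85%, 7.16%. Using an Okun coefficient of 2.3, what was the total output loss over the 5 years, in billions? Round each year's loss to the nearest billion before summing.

Year 2022: gap = -2.3 × (6.55 - 4.21) = -5.382%, loss ≈ 11888 × 5.382/100 ≈ 640.
Year 2023: gap = -2.3 × (9.32 - 4.21) = -11.753%, loss ≈ 11888 × 11.753/100 ≈ 1397.
Year 2024: gap = -2.3 × (7.38 - 4.21) = -7.291%, loss ≈ 11888 × 7.291/100 ≈ 867.
Year 2025: gap = -2.3 × (6.85 - 4.21) = -6.072%, loss ≈ 11888 × 6.072/100 ≈ 722.
Year 2026: gap = -2.3 × (7.16 - 4.21) = -6.785%, loss ≈ 11888 × 6.785/100 ≈ 807.
Total lost output = 640 + 1397 + 867 + 722 + 807 = 4433 billion.

$4,433 billion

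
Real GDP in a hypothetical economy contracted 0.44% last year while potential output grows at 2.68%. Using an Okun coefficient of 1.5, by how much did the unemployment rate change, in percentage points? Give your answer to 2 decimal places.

Growth-rate Okun's law: g_Y = g_Y* - β × Δu, so Δu = (g_Y* - g_Y)/β.
Δu = (2.68 + 0.44)/1.5 = 3.12/1.5 = 2.08 percentage points.

2.08 percentage points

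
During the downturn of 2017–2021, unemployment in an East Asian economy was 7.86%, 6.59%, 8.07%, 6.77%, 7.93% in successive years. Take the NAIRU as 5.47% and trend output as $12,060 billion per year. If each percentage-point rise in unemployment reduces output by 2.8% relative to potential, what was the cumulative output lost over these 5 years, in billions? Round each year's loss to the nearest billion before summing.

$3,333 billion

Year 2017: gap = -2.8 × (7.86 - 5.47) = -6.692%, loss ≈ 12060 × 6.692/100 ≈ 807.
Year 2018: gap = -2.8 × (6.59 - 5.47) = -3.136%, loss ≈ 12060 × 3.136/100 ≈ 378.
Year 2019: gap = -2.8 × (8.07 - 5.47) = -7.28%, loss ≈ 12060 × 7.28/100 ≈ 878.
Year 2020: gap = -2.8 × (6.77 - 5.47) = -3.64%, loss ≈ 12060 × 3.64/100 ≈ 439.
Year 2021: gap = -2.8 × (7.93 - 5.47) = -6.888%, loss ≈ 12060 × 6.888/100 ≈ 831.
Total lost output = 807 + 378 + 878 + 439 + 831 = 3333 billion.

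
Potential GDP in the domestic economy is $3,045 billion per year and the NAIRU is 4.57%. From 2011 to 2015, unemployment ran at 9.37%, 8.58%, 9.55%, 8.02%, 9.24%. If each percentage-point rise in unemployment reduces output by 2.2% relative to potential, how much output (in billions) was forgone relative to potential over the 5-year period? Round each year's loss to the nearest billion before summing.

Year 2011: gap = -2.2 × (9.37 - 4.57) = -10.56%, loss ≈ 3045 × 10.56/100 ≈ 322.
Year 2012: gap = -2.2 × (8.58 - 4.57) = -8.822%, loss ≈ 3045 × 8.822/100 ≈ 269.
Year 2013: gap = -2.2 × (9.55 - 4.57) = -10.956%, loss ≈ 3045 × 10.956/100 ≈ 334.
Year 2014: gap = -2.2 × (8.02 - 4.57) = -7.59%, loss ≈ 3045 × 7.59/100 ≈ 231.
Year 2015: gap = -2.2 × (9.24 - 4.57) = -10.274%, loss ≈ 3045 × 10.274/100 ≈ 313.
Total lost output = 322 + 269 + 334 + 231 + 313 = 1469 billion.

$1,469 billion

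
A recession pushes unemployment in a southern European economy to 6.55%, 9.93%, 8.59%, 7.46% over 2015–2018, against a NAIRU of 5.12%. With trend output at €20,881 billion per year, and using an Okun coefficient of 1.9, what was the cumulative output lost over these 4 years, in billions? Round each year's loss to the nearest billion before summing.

€4,780 billion

Year 2015: gap = -1.9 × (6.55 - 5.12) = -2.717%, loss ≈ 20881 × 2.717/100 ≈ 567.
Year 2016: gap = -1.9 × (9.93 - 5.12) = -9.139%, loss ≈ 20881 × 9.139/100 ≈ 1908.
Year 2017: gap = -1.9 × (8.59 - 5.12) = -6.593%, loss ≈ 20881 × 6.593/100 ≈ 1377.
Year 2018: gap = -1.9 × (7.46 - 5.12) = -4.446%, loss ≈ 20881 × 4.446/100 ≈ 928.
Total lost output = 567 + 1908 + 1377 + 928 = 4780 billion.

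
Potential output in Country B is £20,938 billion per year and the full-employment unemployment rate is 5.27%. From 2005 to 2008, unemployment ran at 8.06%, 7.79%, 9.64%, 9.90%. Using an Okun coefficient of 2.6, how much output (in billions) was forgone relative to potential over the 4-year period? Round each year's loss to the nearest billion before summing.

£7,791 billion

Year 2005: gap = -2.6 × (8.06 - 5.27) = -7.254%, loss ≈ 20938 × 7.254/100 ≈ 1519.
Year 2006: gap = -2.6 × (7.79 - 5.27) = -6.552%, loss ≈ 20938 × 6.552/100 ≈ 1372.
Year 2007: gap = -2.6 × (9.64 - 5.27) = -11.362%, loss ≈ 20938 × 11.362/100 ≈ 2379.
Year 2008: gap = -2.6 × (9.9 - 5.27) = -12.038%, loss ≈ 20938 × 12.038/100 ≈ 2521.
Total lost output = 1519 + 1372 + 2379 + 2521 = 7791 billion.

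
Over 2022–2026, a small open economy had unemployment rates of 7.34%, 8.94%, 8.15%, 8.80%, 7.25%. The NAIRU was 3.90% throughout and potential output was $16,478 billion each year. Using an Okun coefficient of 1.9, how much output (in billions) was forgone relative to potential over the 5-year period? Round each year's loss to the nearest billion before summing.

Year 2022: gap = -1.9 × (7.34 - 3.9) = -6.536%, loss ≈ 16478 × 6.536/100 ≈ 1077.
Year 2023: gap = -1.9 × (8.94 - 3.9) = -9.576%, loss ≈ 16478 × 9.576/100 ≈ 1578.
Year 2024: gap = -1.9 × (8.15 - 3.9) = -8.075%, loss ≈ 16478 × 8.075/100 ≈ 1331.
Year 2025: gap = -1.9 × (8.8 - 3.9) = -9.31%, loss ≈ 16478 × 9.31/100 ≈ 1534.
Year 2026: gap = -1.9 × (7.25 - 3.9) = -6.365%, loss ≈ 16478 × 6.365/100 ≈ 1049.
Total lost output = 1077 + 1578 + 1331 + 1534 + 1049 = 6569 billion.

$6,569 billion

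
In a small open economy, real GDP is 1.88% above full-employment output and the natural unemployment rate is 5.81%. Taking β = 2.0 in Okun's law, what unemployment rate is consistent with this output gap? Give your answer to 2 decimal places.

From Okun's law, u - u* = -(output gap)/β = -(1.88)/2.0 = -0.94 points.
So u = 5.81 - 0.94 = 4.87%.

4.87%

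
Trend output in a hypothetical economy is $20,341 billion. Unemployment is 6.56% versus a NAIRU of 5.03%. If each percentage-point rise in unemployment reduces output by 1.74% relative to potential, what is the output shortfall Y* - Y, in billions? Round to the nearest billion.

$542 billion

Output gap = -1.74 × (6.56 - 5.03) = -1.74 × 1.53 = -2.6622%.
Actual GDP ≈ 20341 × 0.973378 ≈ 19799 billion, so the shortfall is 20341 - 19799 = 542 billion.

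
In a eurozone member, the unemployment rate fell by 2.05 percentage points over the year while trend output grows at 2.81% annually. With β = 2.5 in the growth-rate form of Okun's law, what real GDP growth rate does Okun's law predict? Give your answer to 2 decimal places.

Growth-rate Okun's law: g_Y = g_Y* - β × Δu.
g_Y = 2.81 - 2.5 × (-2.05) = 2.81 + 5.125 = 7.935%, i.e. 7.94% to 2 d.p.

7.94%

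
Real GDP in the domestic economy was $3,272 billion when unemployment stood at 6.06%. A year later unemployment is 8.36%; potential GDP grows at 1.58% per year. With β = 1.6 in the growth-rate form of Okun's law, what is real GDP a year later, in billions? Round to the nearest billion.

$3,203 billion

Δu = 8.36 - 6.06 = 2.3 points.
Okun's law (growth form): g_Y = g_Y* - β × Δu = 1.58 - 1.6 × (2.30) = 1.58 - 3.68 = -2.1%.
Real GDP in the next year = 3272 × (1 - 2.1/100) = 3272 × 0.979 ≈ 3203 billion.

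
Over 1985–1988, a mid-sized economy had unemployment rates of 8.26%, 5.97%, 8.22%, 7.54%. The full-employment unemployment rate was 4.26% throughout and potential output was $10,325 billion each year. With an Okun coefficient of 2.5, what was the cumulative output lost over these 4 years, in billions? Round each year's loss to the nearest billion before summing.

$3,343 billion

Year 1985: gap = -2.5 × (8.26 - 4.26) = -10%, loss ≈ 10325 × 10/100 ≈ 1033.
Year 1986: gap = -2.5 × (5.97 - 4.26) = -4.275%, loss ≈ 10325 × 4.275/100 ≈ 441.
Year 1987: gap = -2.5 × (8.22 - 4.26) = -9.9%, loss ≈ 10325 × 9.9/100 ≈ 1022.
Year 1988: gap = -2.5 × (7.54 - 4.26) = -8.2%, loss ≈ 10325 × 8.2/100 ≈ 847.
Total lost output = 1033 + 441 + 1022 + 847 = 3343 billion.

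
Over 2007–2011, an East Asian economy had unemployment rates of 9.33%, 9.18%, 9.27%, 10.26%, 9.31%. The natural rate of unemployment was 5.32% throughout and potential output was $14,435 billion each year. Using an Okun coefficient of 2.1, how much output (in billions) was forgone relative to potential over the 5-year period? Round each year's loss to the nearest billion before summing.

$6,290 billion

Year 2007: gap = -2.1 × (9.33 - 5.32) = -8.421%, loss ≈ 14435 × 8.421/100 ≈ 1216.
Year 2008: gap = -2.1 × (9.18 - 5.32) = -8.106%, loss ≈ 14435 × 8.106/100 ≈ 1170.
Year 2009: gap = -2.1 × (9.27 - 5.32) = -8.295%, loss ≈ 14435 × 8.295/100 ≈ 1197.
Year 2010: gap = -2.1 × (10.26 - 5.32) = -10.374%, loss ≈ 14435 × 10.374/100 ≈ 1497.
Year 2011: gap = -2.1 × (9.31 - 5.32) = -8.379%, loss ≈ 14435 × 8.379/100 ≈ 1210.
Total lost output = 1216 + 1170 + 1197 + 1497 + 1210 = 6290 billion.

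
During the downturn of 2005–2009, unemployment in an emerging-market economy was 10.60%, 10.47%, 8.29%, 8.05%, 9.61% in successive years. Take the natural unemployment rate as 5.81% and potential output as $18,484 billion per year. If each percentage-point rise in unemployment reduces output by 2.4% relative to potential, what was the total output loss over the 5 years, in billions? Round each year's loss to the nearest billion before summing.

Year 2005: gap = -2.4 × (10.6 - 5.81) = -11.496%, loss ≈ 18484 × 11.496/100 ≈ 2125.
Year 2006: gap = -2.4 × (10.47 - 5.81) = -11.184%, loss ≈ 18484 × 11.184/100 ≈ 2067.
Year 2007: gap = -2.4 × (8.29 - 5.81) = -5.952%, loss ≈ 18484 × 5.952/100 ≈ 1100.
Year 2008: gap = -2.4 × (8.05 - 5.81) = -5.376%, loss ≈ 18484 × 5.376/100 ≈ 994.
Year 2009: gap = -2.4 × (9.61 - 5.81) = -9.12%, loss ≈ 18484 × 9.12/100 ≈ 1686.
Total lost output = 2125 + 2067 + 1100 + 994 + 1686 = 7972 billion.

$7,972 billion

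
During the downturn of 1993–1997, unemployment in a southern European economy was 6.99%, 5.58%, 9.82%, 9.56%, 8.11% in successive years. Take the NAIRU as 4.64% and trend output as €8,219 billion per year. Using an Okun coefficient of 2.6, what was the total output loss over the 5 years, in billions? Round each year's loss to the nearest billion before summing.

Year 1993: gap = -2.6 × (6.99 - 4.64) = -6.11%, loss ≈ 8219 × 6.11/100 ≈ 502.
Year 1994: gap = -2.6 × (5.58 - 4.64) = -2.444%, loss ≈ 8219 × 2.444/100 ≈ 201.
Year 1995: gap = -2.6 × (9.82 - 4.64) = -13.468%, loss ≈ 8219 × 13.468/100 ≈ 1107.
Year 1996: gap = -2.6 × (9.56 - 4.64) = -12.792%, loss ≈ 8219 × 12.792/100 ≈ 1051.
Year 1997: gap = -2.6 × (8.11 - 4.64) = -9.022%, loss ≈ 8219 × 9.022/100 ≈ 742.
Total lost output = 502 + 201 + 1107 + 1051 + 742 = 3603 billion.

€3,603 billion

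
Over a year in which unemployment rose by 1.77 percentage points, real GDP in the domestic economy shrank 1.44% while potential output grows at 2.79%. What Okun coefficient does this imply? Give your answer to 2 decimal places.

β ≈ 2.39

Growth form: g_Y = g_Y* - β × Δu, so β = (g_Y* - g_Y)/Δu.
β = (2.79 + 1.44)/1.77 = 4.23/1.77 = 2.39.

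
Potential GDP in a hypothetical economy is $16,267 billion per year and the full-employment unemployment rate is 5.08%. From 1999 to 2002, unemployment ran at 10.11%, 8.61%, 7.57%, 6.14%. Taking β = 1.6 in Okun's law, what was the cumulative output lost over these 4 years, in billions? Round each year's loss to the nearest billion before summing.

Year 1999: gap = -1.6 × (10.11 - 5.08) = -8.048%, loss ≈ 16267 × 8.048/100 ≈ 1309.
Year 2000: gap = -1.6 × (8.61 - 5.08) = -5.648%, loss ≈ 16267 × 5.648/100 ≈ 919.
Year 2001: gap = -1.6 × (7.57 - 5.08) = -3.984%, loss ≈ 16267 × 3.984/100 ≈ 648.
Year 2002: gap = -1.6 × (6.14 - 5.08) = -1.696%, loss ≈ 16267 × 1.696/100 ≈ 276.
Total lost output = 1309 + 919 + 648 + 276 = 3152 billion.

$3,152 billion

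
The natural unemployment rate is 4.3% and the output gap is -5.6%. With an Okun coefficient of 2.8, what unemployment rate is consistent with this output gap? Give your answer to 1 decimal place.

From Okun's law, u - u* = -(output gap)/β = -(-5.6)/2.8 = 2 points.
So u = 4.3 + 2 = 6.3%.

6.3%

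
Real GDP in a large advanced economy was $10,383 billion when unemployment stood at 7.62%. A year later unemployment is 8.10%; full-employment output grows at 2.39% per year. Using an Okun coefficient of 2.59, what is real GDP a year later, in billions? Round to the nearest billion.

$10,502 billion

Δu = 8.1 - 7.62 = 0.48 points.
Okun's law (growth form): g_Y = g_Y* - β × Δu = 2.39 - 2.59 × (0.48) = 2.39 - 1.2432 = 1.1468%.
Real GDP in the next year = 10383 × (1 + 1.1468/100) = 10383 × 1.011468 ≈ 10502 billion.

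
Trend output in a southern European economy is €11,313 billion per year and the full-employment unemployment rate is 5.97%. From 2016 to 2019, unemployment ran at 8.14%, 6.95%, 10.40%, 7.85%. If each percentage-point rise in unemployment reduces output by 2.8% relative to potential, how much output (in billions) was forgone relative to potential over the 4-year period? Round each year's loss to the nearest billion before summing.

€2,996 billion

Year 2016: gap = -2.8 × (8.14 - 5.97) = -6.076%, loss ≈ 11313 × 6.076/100 ≈ 687.
Year 2017: gap = -2.8 × (6.95 - 5.97) = -2.744%, loss ≈ 11313 × 2.744/100 ≈ 310.
Year 2018: gap = -2.8 × (10.4 - 5.97) = -12.404%, loss ≈ 11313 × 12.404/100 ≈ 1403.
Year 2019: gap = -2.8 × (7.85 - 5.97) = -5.264%, loss ≈ 11313 × 5.264/100 ≈ 596.
Total lost output = 687 + 310 + 1403 + 596 = 2996 billion.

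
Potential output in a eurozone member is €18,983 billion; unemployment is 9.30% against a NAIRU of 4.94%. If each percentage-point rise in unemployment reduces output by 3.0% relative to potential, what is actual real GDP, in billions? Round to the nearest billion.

Unemployment gap = 9.3 - 4.94 = 4.36 points, so the output gap is -3 × 4.36 = -13.08%.
Actual GDP = 18983 × (1 - 13.08/100) = 18983 × 0.8692 ≈ 16500 billion.

€16,500 billion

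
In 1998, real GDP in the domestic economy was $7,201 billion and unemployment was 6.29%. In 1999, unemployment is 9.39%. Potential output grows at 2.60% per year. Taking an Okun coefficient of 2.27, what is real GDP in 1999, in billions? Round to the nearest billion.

$6,881 billion

Δu = 9.39 - 6.29 = 3.1 points.
Okun's law (growth form): g_Y = g_Y* - β × Δu = 2.60 - 2.27 × (3.10) = 2.6 - 7.037 = -4.437%.
Real GDP in the next year = 7201 × (1 - 4.437/100) = 7201 × 0.95563 ≈ 6881 billion.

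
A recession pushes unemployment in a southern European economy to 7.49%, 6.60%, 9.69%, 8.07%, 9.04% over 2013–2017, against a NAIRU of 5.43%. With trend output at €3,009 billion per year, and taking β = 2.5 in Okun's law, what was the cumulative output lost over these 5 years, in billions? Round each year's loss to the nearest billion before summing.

Year 2013: gap = -2.5 × (7.49 - 5.43) = -5.15%, loss ≈ 3009 × 5.15/100 ≈ 155.
Year 2014: gap = -2.5 × (6.6 - 5.43) = -2.925%, loss ≈ 3009 × 2.925/100 ≈ 88.
Year 2015: gap = -2.5 × (9.69 - 5.43) = -10.65%, loss ≈ 3009 × 10.65/100 ≈ 320.
Year 2016: gap = -2.5 × (8.07 - 5.43) = -6.6%, loss ≈ 3009 × 6.6/100 ≈ 199.
Year 2017: gap = -2.5 × (9.04 - 5.43) = -9.025%, loss ≈ 3009 × 9.025/100 ≈ 272.
Total lost output = 155 + 88 + 320 + 199 + 272 = 1034 billion.

€1,034 billion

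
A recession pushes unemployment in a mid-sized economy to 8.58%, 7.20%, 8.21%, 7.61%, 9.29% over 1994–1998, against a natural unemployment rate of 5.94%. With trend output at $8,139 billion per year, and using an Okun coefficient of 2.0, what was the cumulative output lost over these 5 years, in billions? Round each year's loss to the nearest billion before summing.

Year 1994: gap = -2.0 × (8.58 - 5.94) = -5.28%, loss ≈ 8139 × 5.28/100 ≈ 430.
Year 1995: gap = -2.0 × (7.2 - 5.94) = -2.52%, loss ≈ 8139 × 2.52/100 ≈ 205.
Year 1996: gap = -2.0 × (8.21 - 5.94) = -4.54%, loss ≈ 8139 × 4.54/100 ≈ 370.
Year 1997: gap = -2.0 × (7.61 - 5.94) = -3.34%, loss ≈ 8139 × 3.34/100 ≈ 272.
Year 1998: gap = -2.0 × (9.29 - 5.94) = -6.7%, loss ≈ 8139 × 6.7/100 ≈ 545.
Total lost output = 430 + 205 + 370 + 272 + 545 = 1822 billion.

$1,822 billion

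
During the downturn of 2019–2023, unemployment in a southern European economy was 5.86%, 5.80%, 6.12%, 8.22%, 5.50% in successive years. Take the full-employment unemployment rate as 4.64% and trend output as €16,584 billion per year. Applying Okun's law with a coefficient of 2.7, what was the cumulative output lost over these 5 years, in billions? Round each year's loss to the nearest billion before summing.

Year 2019: gap = -2.7 × (5.86 - 4.64) = -3.294%, loss ≈ 16584 × 3.294/100 ≈ 546.
Year 2020: gap = -2.7 × (5.8 - 4.64) = -3.132%, loss ≈ 16584 × 3.132/100 ≈ 519.
Year 2021: gap = -2.7 × (6.12 - 4.64) = -3.996%, loss ≈ 16584 × 3.996/100 ≈ 663.
Year 2022: gap = -2.7 × (8.22 - 4.64) = -9.666%, loss ≈ 16584 × 9.666/100 ≈ 1603.
Year 2023: gap = -2.7 × (5.5 - 4.64) = -2.322%, loss ≈ 16584 × 2.322/100 ≈ 385.
Total lost output = 546 + 519 + 663 + 1603 + 385 = 3716 billion.

€3,716 billion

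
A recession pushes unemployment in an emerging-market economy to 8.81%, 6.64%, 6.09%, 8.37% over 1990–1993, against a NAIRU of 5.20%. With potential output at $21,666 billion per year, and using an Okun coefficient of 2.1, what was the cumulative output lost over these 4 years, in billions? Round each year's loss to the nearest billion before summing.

$4,144 billion

Year 1990: gap = -2.1 × (8.81 - 5.2) = -7.581%, loss ≈ 21666 × 7.581/100 ≈ 1642.
Year 1991: gap = -2.1 × (6.64 - 5.2) = -3.024%, loss ≈ 21666 × 3.024/100 ≈ 655.
Year 1992: gap = -2.1 × (6.09 - 5.2) = -1.869%, loss ≈ 21666 × 1.869/100 ≈ 405.
Year 1993: gap = -2.1 × (8.37 - 5.2) = -6.657%, loss ≈ 21666 × 6.657/100 ≈ 1442.
Total lost output = 1642 + 655 + 405 + 1442 = 4144 billion.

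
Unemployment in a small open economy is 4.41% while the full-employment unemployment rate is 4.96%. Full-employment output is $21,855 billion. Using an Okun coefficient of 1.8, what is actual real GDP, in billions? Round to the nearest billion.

Unemployment gap = 4.41 - 4.96 = -0.55 points, so the output gap is -1.8 × (-0.55) = 0.99%.
Actual GDP = 21855 × (1 + 0.99/100) = 21855 × 1.0099 ≈ 22071 billion.

$22,071 billion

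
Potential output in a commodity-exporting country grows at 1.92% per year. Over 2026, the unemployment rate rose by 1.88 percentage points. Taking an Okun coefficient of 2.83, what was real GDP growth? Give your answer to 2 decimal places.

Growth-rate Okun's law: g_Y = g_Y* - β × Δu.
g_Y = 1.92 - 2.83 × (1.88) = 1.92 - 5.3204 = -3.4004%, i.e. -3.40% to 2 d.p.

-3.40%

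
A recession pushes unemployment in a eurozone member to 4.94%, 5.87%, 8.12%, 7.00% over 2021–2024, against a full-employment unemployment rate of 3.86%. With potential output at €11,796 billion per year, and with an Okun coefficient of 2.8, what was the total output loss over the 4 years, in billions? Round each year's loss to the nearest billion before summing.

Year 2021: gap = -2.8 × (4.94 - 3.86) = -3.024%, loss ≈ 11796 × 3.024/100 ≈ 357.
Year 2022: gap = -2.8 × (5.87 - 3.86) = -5.628%, loss ≈ 11796 × 5.628/100 ≈ 664.
Year 2023: gap = -2.8 × (8.12 - 3.86) = -11.928%, loss ≈ 11796 × 11.928/100 ≈ 1407.
Year 2024: gap = -2.8 × (7 - 3.86) = -8.792%, loss ≈ 11796 × 8.792/100 ≈ 1037.
Total lost output = 357 + 664 + 1407 + 1037 = 3465 billion.

€3,465 billion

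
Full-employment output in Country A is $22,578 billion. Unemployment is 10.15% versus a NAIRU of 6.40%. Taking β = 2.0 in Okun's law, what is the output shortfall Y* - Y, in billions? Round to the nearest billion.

Output gap = -2.0 × (10.15 - 6.4) = -2 × 3.75 = -7.5%.
Actual GDP ≈ 22578 × 0.925 ≈ 20885 billion, so the shortfall is 22578 - 20885 = 1693 billion.

$1,693 billion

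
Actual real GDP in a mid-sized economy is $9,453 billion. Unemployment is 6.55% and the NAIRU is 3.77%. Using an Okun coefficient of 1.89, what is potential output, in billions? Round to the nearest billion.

$9,977 billion

Unemployment gap = 6.55 - 3.77 = 2.78 points, so output gap = -1.89 × 2.78 = -5.2542%.
Since Y = Y* × (1 + gap/100), Y* = 9453/0.947458 ≈ 9977 billion.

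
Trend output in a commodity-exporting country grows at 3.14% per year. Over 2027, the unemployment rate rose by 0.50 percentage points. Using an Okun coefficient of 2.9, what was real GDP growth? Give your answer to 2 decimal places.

1.69%

Growth-rate Okun's law: g_Y = g_Y* - β × Δu.
g_Y = 3.14 - 2.9 × (0.50) = 3.14 - 1.45 = 1.69%, i.e. 1.69% to 2 d.p.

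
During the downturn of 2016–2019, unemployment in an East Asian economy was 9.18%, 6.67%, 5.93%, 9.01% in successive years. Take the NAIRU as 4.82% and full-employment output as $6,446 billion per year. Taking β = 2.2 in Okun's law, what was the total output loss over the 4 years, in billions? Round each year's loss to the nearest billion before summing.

Year 2016: gap = -2.2 × (9.18 - 4.82) = -9.592%, loss ≈ 6446 × 9.592/100 ≈ 618.
Year 2017: gap = -2.2 × (6.67 - 4.82) = -4.07%, loss ≈ 6446 × 4.07/100 ≈ 262.
Year 2018: gap = -2.2 × (5.93 - 4.82) = -2.442%, loss ≈ 6446 × 2.442/100 ≈ 157.
Year 2019: gap = -2.2 × (9.01 - 4.82) = -9.218%, loss ≈ 6446 × 9.218/100 ≈ 594.
Total lost output = 618 + 262 + 157 + 594 = 1631 billion.

$1,631 billion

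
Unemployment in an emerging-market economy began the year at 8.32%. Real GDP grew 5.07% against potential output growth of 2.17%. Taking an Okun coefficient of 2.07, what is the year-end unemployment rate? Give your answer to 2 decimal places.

6.92%

Growth-rate Okun's law: g_Y = g_Y* - β × Δu, so Δu = (g_Y* - g_Y)/β.
Δu = (2.17 - 5.07)/2.07 = -2.9/2.07 = -1.40 percentage points.
Year-end unemployment = 8.32 - 1.4 = 6.92%.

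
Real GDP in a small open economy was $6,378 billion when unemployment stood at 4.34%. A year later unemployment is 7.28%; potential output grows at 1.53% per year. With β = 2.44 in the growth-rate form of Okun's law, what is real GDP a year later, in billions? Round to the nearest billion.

$6,018 billion

Δu = 7.28 - 4.34 = 2.94 points.
Okun's law (growth form): g_Y = g_Y* - β × Δu = 1.53 - 2.44 × (2.94) = 1.53 - 7.1736 = -5.6436%.
Real GDP in the next year = 6378 × (1 - 5.6436/100) = 6378 × 0.943564 ≈ 6018 billion.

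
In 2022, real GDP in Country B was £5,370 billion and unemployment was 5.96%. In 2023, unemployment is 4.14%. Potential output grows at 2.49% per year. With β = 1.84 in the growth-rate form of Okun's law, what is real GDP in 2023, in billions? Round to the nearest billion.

Δu = 4.14 - 5.96 = -1.82 points.
Okun's law (growth form): g_Y = g_Y* - β × Δu = 2.49 - 1.84 × (-1.82) = 2.49 + 3.3488 = 5.8388%.
Real GDP in the next year = 5370 × (1 + 5.8388/100) = 5370 × 1.058388 ≈ 5684 billion.

£5,684 billion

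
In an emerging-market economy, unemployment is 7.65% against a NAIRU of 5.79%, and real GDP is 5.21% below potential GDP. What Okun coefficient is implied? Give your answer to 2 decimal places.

β ≈ 2.80

Okun's law: output gap = -β × (u - u*).
-5.21 = -β × (7.65 - 5.79) = -β × 1.86, so β = 5.21/1.86 = 2.80.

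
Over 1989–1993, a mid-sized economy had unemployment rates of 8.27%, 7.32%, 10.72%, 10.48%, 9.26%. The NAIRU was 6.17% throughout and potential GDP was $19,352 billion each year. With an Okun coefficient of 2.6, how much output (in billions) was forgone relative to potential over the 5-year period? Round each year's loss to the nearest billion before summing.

Year 1989: gap = -2.6 × (8.27 - 6.17) = -5.46%, loss ≈ 19352 × 5.46/100 ≈ 1057.
Year 1990: gap = -2.6 × (7.32 - 6.17) = -2.99%, loss ≈ 19352 × 2.99/100 ≈ 579.
Year 1991: gap = -2.6 × (10.72 - 6.17) = -11.83%, loss ≈ 19352 × 11.83/100 ≈ 2289.
Year 1992: gap = -2.6 × (10.48 - 6.17) = -11.206%, loss ≈ 19352 × 11.206/100 ≈ 2169.
Year 1993: gap = -2.6 × (9.26 - 6.17) = -8.034%, loss ≈ 19352 × 8.034/100 ≈ 1555.
Total lost output = 1057 + 579 + 2289 + 2169 + 1555 = 7649 billion.

$7,649 billion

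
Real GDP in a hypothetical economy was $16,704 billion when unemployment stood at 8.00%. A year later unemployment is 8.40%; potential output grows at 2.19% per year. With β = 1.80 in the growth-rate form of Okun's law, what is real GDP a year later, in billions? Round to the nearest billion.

$16,950 billion

Δu = 8.4 - 8 = 0.4 points.
Okun's law (growth form): g_Y = g_Y* - β × Δu = 2.19 - 1.80 × (0.40) = 2.19 - 0.72 = 1.47%.
Real GDP in the next year = 16704 × (1 + 1.47/100) = 16704 × 1.0147 ≈ 16950 billion.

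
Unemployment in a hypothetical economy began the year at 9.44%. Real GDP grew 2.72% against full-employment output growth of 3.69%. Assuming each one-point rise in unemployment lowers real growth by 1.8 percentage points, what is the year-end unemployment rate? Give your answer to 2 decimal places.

9.98%

Growth-rate Okun's law: g_Y = g_Y* - β × Δu, so Δu = (g_Y* - g_Y)/β.
Δu = (3.69 - 2.72)/1.8 = 0.97/1.8 = 0.54 percentage points.
Year-end unemployment = 9.44 + 0.54 = 9.98%.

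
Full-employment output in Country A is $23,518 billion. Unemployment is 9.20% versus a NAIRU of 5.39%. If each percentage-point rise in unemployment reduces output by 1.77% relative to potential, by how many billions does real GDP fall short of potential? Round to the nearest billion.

$1,586 billion

Output gap = -1.77 × (9.2 - 5.39) = -1.77 × 3.81 = -6.7437%.
Actual GDP ≈ 23518 × 0.932563 ≈ 21932 billion, so the shortfall is 23518 - 21932 = 1586 billion.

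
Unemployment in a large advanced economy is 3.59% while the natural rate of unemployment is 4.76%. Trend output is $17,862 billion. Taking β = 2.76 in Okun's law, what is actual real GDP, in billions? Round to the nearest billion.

$18,439 billion

Unemployment gap = 3.59 - 4.76 = -1.17 points, so the output gap is -2.76 × (-1.17) = 3.2292%.
Actual GDP = 17862 × (1 + 3.2292/100) = 17862 × 1.032292 ≈ 18439 billion.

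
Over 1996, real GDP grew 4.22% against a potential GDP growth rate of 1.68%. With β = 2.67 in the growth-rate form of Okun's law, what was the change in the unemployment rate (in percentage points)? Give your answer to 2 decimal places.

Growth-rate Okun's law: g_Y = g_Y* - β × Δu, so Δu = (g_Y* - g_Y)/β.
Δu = (1.68 - 4.22)/2.67 = -2.54/2.67 = -0.95 percentage points.

-0.95 percentage points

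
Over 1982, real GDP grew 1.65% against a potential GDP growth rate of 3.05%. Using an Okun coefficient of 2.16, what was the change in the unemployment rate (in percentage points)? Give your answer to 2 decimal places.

0.65 percentage points

Growth-rate Okun's law: g_Y = g_Y* - β × Δu, so Δu = (g_Y* - g_Y)/β.
Δu = (3.05 - 1.65)/2.16 = 1.4/2.16 = 0.65 percentage points.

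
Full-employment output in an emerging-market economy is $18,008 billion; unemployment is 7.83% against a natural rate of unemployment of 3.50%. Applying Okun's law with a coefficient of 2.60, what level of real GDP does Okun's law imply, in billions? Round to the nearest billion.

Unemployment gap = 7.83 - 3.5 = 4.33 points, so the output gap is -2.6 × 4.33 = -11.258%.
Actual GDP = 18008 × (1 - 11.258/100) = 18008 × 0.88742 ≈ 15981 billion.

$15,981 billion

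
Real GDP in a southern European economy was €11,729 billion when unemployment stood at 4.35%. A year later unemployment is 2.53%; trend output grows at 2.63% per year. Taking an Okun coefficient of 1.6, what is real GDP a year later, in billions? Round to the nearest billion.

€12,379 billion

Δu = 2.53 - 4.35 = -1.82 points.
Okun's law (growth form): g_Y = g_Y* - β × Δu = 2.63 - 1.6 × (-1.82) = 2.63 + 2.912 = 5.542%.
Real GDP in the next year = 11729 × (1 + 5.542/100) = 11729 × 1.05542 ≈ 12379 billion.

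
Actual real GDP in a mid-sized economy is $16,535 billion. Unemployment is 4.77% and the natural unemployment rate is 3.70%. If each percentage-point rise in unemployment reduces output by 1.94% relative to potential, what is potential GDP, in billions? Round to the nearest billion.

$16,886 billion

Unemployment gap = 4.77 - 3.7 = 1.07 points, so output gap = -1.94 × 1.07 = -2.0758%.
Since Y = Y* × (1 + gap/100), Y* = 16535/0.979242 ≈ 16886 billion.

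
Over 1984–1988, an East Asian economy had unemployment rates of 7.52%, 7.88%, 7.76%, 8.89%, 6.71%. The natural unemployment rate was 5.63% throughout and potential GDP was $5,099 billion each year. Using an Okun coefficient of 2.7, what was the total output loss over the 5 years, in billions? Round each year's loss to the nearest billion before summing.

Year 1984: gap = -2.7 × (7.52 - 5.63) = -5.103%, loss ≈ 5099 × 5.103/100 ≈ 260.
Year 1985: gap = -2.7 × (7.88 - 5.63) = -6.075%, loss ≈ 5099 × 6.075/100 ≈ 310.
Year 1986: gap = -2.7 × (7.76 - 5.63) = -5.751%, loss ≈ 5099 × 5.751/100 ≈ 293.
Year 1987: gap = -2.7 × (8.89 - 5.63) = -8.802%, loss ≈ 5099 × 8.802/100 ≈ 449.
Year 1988: gap = -2.7 × (6.71 - 5.63) = -2.916%, loss ≈ 5099 × 2.916/100 ≈ 149.
Total lost output = 260 + 310 + 293 + 449 + 149 = 1461 billion.

$1,461 billion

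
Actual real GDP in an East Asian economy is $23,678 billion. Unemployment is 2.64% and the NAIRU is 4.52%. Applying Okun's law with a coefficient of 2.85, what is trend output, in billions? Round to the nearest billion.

Unemployment gap = 2.64 - 4.52 = -1.88 points, so output gap = -2.85 × (-1.88) = 5.358%.
Since Y = Y* × (1 + gap/100), Y* = 23678/1.05358 ≈ 22474 billion.

$22,474 billion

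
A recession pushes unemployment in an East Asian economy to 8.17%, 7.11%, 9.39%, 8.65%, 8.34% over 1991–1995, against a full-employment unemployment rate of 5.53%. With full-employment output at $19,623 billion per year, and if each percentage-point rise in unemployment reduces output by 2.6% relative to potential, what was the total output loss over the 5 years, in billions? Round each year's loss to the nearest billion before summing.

$7,148 billion

Year 1991: gap = -2.6 × (8.17 - 5.53) = -6.864%, loss ≈ 19623 × 6.864/100 ≈ 1347.
Year 1992: gap = -2.6 × (7.11 - 5.53) = -4.108%, loss ≈ 19623 × 4.108/100 ≈ 806.
Year 1993: gap = -2.6 × (9.39 - 5.53) = -10.036%, loss ≈ 19623 × 10.036/100 ≈ 1969.
Year 1994: gap = -2.6 × (8.65 - 5.53) = -8.112%, loss ≈ 19623 × 8.112/100 ≈ 1592.
Year 1995: gap = -2.6 × (8.34 - 5.53) = -7.306%, loss ≈ 19623 × 7.306/100 ≈ 1434.
Total lost output = 1347 + 806 + 1969 + 1592 + 1434 = 7148 billion.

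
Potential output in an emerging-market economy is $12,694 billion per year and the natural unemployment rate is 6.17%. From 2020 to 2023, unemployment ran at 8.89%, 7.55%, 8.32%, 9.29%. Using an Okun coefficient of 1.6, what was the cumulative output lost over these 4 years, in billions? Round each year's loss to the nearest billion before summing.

Year 2020: gap = -1.6 × (8.89 - 6.17) = -4.352%, loss ≈ 12694 × 4.352/100 ≈ 552.
Year 2021: gap = -1.6 × (7.55 - 6.17) = -2.208%, loss ≈ 12694 × 2.208/100 ≈ 280.
Year 2022: gap = -1.6 × (8.32 - 6.17) = -3.44%, loss ≈ 12694 × 3.44/100 ≈ 437.
Year 2023: gap = -1.6 × (9.29 - 6.17) = -4.992%, loss ≈ 12694 × 4.992/100 ≈ 634.
Total lost output = 552 + 280 + 437 + 634 = 1903 billion.

$1,903 billion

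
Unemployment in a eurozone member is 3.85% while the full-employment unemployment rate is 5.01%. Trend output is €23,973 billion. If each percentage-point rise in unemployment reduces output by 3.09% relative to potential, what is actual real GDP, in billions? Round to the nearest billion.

€24,832 billion

Unemployment gap = 3.85 - 5.01 = -1.16 points, so the output gap is -3.09 × (-1.16) = 3.5844%.
Actual GDP = 23973 × (1 + 3.5844/100) = 23973 × 1.035844 ≈ 24832 billion.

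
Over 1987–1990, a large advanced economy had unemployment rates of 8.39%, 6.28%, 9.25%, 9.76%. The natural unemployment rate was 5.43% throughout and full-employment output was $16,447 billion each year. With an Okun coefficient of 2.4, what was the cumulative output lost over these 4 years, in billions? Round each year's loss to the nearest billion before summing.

Year 1987: gap = -2.4 × (8.39 - 5.43) = -7.104%, loss ≈ 16447 × 7.104/100 ≈ 1168.
Year 1988: gap = -2.4 × (6.28 - 5.43) = -2.04%, loss ≈ 16447 × 2.04/100 ≈ 336.
Year 1989: gap = -2.4 × (9.25 - 5.43) = -9.168%, loss ≈ 16447 × 9.168/100 ≈ 1508.
Year 1990: gap = -2.4 × (9.76 - 5.43) = -10.392%, loss ≈ 16447 × 10.392/100 ≈ 1709.
Total lost output = 1168 + 336 + 1508 + 1709 = 4721 billion.

$4,721 billion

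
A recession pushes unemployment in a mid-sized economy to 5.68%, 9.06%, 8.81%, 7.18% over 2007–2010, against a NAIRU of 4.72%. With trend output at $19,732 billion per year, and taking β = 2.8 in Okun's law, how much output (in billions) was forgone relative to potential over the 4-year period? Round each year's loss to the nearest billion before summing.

$6,547 billion

Year 2007: gap = -2.8 × (5.68 - 4.72) = -2.688%, loss ≈ 19732 × 2.688/100 ≈ 530.
Year 2008: gap = -2.8 × (9.06 - 4.72) = -12.152%, loss ≈ 19732 × 12.152/100 ≈ 2398.
Year 2009: gap = -2.8 × (8.81 - 4.72) = -11.452%, loss ≈ 19732 × 11.452/100 ≈ 2260.
Year 2010: gap = -2.8 × (7.18 - 4.72) = -6.888%, loss ≈ 19732 × 6.888/100 ≈ 1359.
Total lost output = 530 + 2398 + 2260 + 1359 = 6547 billion.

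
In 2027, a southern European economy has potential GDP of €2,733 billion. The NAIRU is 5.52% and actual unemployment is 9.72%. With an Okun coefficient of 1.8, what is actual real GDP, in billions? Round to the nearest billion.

€2,526 billion

Unemployment gap = 9.72 - 5.52 = 4.2 points, so the output gap is -1.8 × 4.2 = -7.56%.
Actual GDP = 2733 × (1 - 7.56/100) = 2733 × 0.9244 ≈ 2526 billion.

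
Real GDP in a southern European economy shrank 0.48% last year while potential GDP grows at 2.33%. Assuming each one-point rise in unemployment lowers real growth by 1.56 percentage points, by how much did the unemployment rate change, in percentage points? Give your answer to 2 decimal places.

Growth-rate Okun's law: g_Y = g_Y* - β × Δu, so Δu = (g_Y* - g_Y)/β.
Δu = (2.33 + 0.48)/1.56 = 2.81/1.56 = 1.80 percentage points.

1.80 percentage points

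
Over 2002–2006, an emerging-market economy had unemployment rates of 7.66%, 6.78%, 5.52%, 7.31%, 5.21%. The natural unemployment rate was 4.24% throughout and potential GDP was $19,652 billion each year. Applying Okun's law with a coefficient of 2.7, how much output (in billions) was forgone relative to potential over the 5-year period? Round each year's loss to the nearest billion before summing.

$5,986 billion

Year 2002: gap = -2.7 × (7.66 - 4.24) = -9.234%, loss ≈ 19652 × 9.234/100 ≈ 1815.
Year 2003: gap = -2.7 × (6.78 - 4.24) = -6.858%, loss ≈ 19652 × 6.858/100 ≈ 1348.
Year 2004: gap = -2.7 × (5.52 - 4.24) = -3.456%, loss ≈ 19652 × 3.456/100 ≈ 679.
Year 2005: gap = -2.7 × (7.31 - 4.24) = -8.289%, loss ≈ 19652 × 8.289/100 ≈ 1629.
Year 2006: gap = -2.7 × (5.21 - 4.24) = -2.619%, loss ≈ 19652 × 2.619/100 ≈ 515.
Total lost output = 1815 + 1348 + 679 + 1629 + 515 = 5986 billion.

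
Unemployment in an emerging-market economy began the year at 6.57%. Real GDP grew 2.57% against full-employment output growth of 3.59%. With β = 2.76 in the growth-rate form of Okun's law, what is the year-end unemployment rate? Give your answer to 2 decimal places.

Growth-rate Okun's law: g_Y = g_Y* - β × Δu, so Δu = (g_Y* - g_Y)/β.
Δu = (3.59 - 2.57)/2.76 = 1.02/2.76 = 0.37 percentage points.
Year-end unemployment = 6.57 + 0.37 = 6.94%.

6.94%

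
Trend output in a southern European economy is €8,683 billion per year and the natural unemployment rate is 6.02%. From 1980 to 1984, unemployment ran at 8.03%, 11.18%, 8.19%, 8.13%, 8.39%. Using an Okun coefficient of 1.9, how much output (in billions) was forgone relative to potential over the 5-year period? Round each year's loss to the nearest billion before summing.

€2,280 billion

Year 1980: gap = -1.9 × (8.03 - 6.02) = -3.819%, loss ≈ 8683 × 3.819/100 ≈ 332.
Year 1981: gap = -1.9 × (11.18 - 6.02) = -9.804%, loss ≈ 8683 × 9.804/100 ≈ 851.
Year 1982: gap = -1.9 × (8.19 - 6.02) = -4.123%, loss ≈ 8683 × 4.123/100 ≈ 358.
Year 1983: gap = -1.9 × (8.13 - 6.02) = -4.009%, loss ≈ 8683 × 4.009/100 ≈ 348.
Year 1984: gap = -1.9 × (8.39 - 6.02) = -4.503%, loss ≈ 8683 × 4.503/100 ≈ 391.
Total lost output = 332 + 851 + 358 + 348 + 391 = 2280 billion.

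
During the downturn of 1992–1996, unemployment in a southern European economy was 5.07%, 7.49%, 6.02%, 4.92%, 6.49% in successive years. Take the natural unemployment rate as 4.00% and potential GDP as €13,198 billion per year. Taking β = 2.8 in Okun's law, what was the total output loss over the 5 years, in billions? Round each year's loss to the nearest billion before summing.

€3,691 billion

Year 1992: gap = -2.8 × (5.07 - 4) = -2.996%, loss ≈ 13198 × 2.996/100 ≈ 395.
Year 1993: gap = -2.8 × (7.49 - 4) = -9.772%, loss ≈ 13198 × 9.772/100 ≈ 1290.
Year 1994: gap = -2.8 × (6.02 - 4) = -5.656%, loss ≈ 13198 × 5.656/100 ≈ 746.
Year 1995: gap = -2.8 × (4.92 - 4) = -2.576%, loss ≈ 13198 × 2.576/100 ≈ 340.
Year 1996: gap = -2.8 × (6.49 - 4) = -6.972%, loss ≈ 13198 × 6.972/100 ≈ 920.
Total lost output = 395 + 1290 + 746 + 340 + 920 = 3691 billion.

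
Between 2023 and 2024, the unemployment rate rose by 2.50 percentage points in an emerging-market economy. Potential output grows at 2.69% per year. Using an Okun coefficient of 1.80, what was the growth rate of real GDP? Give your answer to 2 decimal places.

-1.81%

Growth-rate Okun's law: g_Y = g_Y* - β × Δu.
g_Y = 2.69 - 1.80 × (2.50) = 2.69 - 4.5 = -1.81%, i.e. -1.81% to 2 d.p.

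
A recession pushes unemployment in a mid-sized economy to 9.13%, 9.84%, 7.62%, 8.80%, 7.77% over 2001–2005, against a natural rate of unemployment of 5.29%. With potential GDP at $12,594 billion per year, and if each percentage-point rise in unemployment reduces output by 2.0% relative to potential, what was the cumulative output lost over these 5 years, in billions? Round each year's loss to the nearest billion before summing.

$4,209 billion

Year 2001: gap = -2.0 × (9.13 - 5.29) = -7.68%, loss ≈ 12594 × 7.68/100 ≈ 967.
Year 2002: gap = -2.0 × (9.84 - 5.29) = -9.1%, loss ≈ 12594 × 9.1/100 ≈ 1146.
Year 2003: gap = -2.0 × (7.62 - 5.29) = -4.66%, loss ≈ 12594 × 4.66/100 ≈ 587.
Year 2004: gap = -2.0 × (8.8 - 5.29) = -7.02%, loss ≈ 12594 × 7.02/100 ≈ 884.
Year 2005: gap = -2.0 × (7.77 - 5.29) = -4.96%, loss ≈ 12594 × 4.96/100 ≈ 625.
Total lost output = 967 + 1146 + 587 + 884 + 625 = 4209 billion.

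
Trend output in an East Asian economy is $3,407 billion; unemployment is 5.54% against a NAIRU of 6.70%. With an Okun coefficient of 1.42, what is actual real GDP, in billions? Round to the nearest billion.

Unemployment gap = 5.54 - 6.7 = -1.16 points, so the output gap is -1.42 × (-1.16) = 1.6472%.
Actual GDP = 3407 × (1 + 1.6472/100) = 3407 × 1.016472 ≈ 3463 billion.

$3,463 billion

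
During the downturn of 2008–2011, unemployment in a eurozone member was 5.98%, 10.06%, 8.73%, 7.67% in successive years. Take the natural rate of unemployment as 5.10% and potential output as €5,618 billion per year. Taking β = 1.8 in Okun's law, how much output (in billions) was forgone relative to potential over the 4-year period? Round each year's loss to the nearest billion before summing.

€1,218 billion

Year 2008: gap = -1.8 × (5.98 - 5.1) = -1.584%, loss ≈ 5618 × 1.584/100 ≈ 89.
Year 2009: gap = -1.8 × (10.06 - 5.1) = -8.928%, loss ≈ 5618 × 8.928/100 ≈ 502.
Year 2010: gap = -1.8 × (8.73 - 5.1) = -6.534%, loss ≈ 5618 × 6.534/100 ≈ 367.
Year 2011: gap = -1.8 × (7.67 - 5.1) = -4.626%, loss ≈ 5618 × 4.626/100 ≈ 260.
Total lost output = 89 + 502 + 367 + 260 = 1218 billion.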